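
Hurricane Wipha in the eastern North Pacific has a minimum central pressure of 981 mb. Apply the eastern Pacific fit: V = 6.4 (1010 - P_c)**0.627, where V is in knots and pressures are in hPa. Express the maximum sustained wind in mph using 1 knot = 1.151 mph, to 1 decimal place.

ΔP = 1010 − 981 = 29 mb.
V ≈ 6.4 × 29^0.627 = 6.4 × 8.259 ≈ 52.857 kt.
52.857 × 1.151 ≈ 60.84 mph → 60.8 mph.

60.8 mph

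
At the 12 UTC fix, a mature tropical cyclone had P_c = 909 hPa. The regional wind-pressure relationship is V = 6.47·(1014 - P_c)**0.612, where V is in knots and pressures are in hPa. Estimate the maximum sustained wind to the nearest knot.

112 kt

ΔP = 1014 − 909 = 105 hPa.
105^0.612 ≈ 17.257.
V ≈ 6.47 × 17.257 ≈ 111.7 kt.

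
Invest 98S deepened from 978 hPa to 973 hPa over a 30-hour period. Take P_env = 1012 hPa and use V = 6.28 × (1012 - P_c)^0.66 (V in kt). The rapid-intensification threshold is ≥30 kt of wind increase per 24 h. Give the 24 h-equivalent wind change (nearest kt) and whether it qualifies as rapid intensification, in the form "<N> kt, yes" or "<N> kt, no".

V₁: ΔP = 34, V ≈ 6.28 × 34^0.66 ≈ 64.38 kt.
V₂: ΔP = 39, V ≈ 6.28 × 39^0.66 ≈ 70.48 kt.
ΔV over 30 h = 6.10 kt → 24 h equivalent = 6.10 × 24/30 ≈ 4.88 kt.
5 kt < 30 kt ⇒ not rapid intensification.

5 kt, no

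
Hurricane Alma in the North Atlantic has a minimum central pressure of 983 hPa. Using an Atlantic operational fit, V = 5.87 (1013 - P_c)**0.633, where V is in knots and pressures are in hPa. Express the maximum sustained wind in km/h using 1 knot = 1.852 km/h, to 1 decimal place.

ΔP = 1013 − 983 = 30 hPa.
V ≈ 5.87 × 30^0.633 = 5.87 × 8.610 ≈ 50.542 kt.
50.542 × 1.852 ≈ 93.60 km/h → 93.6 km/h.

93.6 km/h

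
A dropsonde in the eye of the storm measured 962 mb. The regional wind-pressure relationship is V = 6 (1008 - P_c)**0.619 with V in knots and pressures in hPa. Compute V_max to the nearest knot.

ΔP = 1008 − 962 = 46 mb.
46^0.619 ≈ 10.697.
V ≈ 6 × 10.697 ≈ 64.2 kt.

64 kt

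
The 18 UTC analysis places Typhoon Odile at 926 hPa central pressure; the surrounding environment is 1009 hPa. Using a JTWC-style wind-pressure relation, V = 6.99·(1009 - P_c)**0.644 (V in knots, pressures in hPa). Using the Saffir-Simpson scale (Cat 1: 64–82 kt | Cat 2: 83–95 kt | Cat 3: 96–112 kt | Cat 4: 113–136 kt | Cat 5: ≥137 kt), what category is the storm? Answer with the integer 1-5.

ΔP = 1009 − 926 = 83 hPa.
V ≈ 6.99 × 83^0.644 = 6.99 × 17.21 ≈ 120 kt.
120 kt falls in the Category 4 band.

4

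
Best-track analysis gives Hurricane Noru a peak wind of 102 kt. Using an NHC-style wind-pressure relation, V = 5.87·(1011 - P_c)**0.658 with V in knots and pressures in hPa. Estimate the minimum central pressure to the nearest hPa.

934 hPa

ΔP = (V / 5.87)^(1/0.658) = (102/5.87)^1.520.
102/5.87 = 17.376; 17.376^1.520 ≈ 76.64 hPa.
P_c = 1011 − 76.64 = 934.36 ≈ 934 hPa.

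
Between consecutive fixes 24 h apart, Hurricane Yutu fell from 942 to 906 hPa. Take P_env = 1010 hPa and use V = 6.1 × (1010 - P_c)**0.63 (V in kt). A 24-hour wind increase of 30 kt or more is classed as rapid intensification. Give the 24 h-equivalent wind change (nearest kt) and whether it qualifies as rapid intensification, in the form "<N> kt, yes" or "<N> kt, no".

27 kt, no

V₁: ΔP = 68, V ≈ 6.1 × 68^0.63 ≈ 87.06 kt.
V₂: ΔP = 104, V ≈ 6.1 × 104^0.63 ≈ 113.78 kt.
ΔV over 24 h = 26.72 kt → 24 h equivalent = 26.72 × 24/24 ≈ 26.72 kt.
27 kt < 30 kt ⇒ not rapid intensification.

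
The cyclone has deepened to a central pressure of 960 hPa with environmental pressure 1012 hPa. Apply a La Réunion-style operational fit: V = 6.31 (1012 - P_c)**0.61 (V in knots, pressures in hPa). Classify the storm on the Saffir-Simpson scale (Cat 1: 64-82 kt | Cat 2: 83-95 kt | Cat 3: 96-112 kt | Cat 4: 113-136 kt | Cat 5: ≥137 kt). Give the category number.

1

ΔP = 1012 − 960 = 52 hPa.
V ≈ 6.31 × 52^0.61 = 6.31 × 11.14 ≈ 70 kt.
70 kt falls in the Category 1 band.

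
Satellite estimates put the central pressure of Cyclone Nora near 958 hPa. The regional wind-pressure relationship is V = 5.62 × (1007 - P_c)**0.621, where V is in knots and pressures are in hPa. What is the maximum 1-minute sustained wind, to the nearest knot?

63 kt

ΔP = 1007 − 958 = 49 hPa.
49^0.621 ≈ 11.210.
V ≈ 5.62 × 11.210 ≈ 63.0 kt.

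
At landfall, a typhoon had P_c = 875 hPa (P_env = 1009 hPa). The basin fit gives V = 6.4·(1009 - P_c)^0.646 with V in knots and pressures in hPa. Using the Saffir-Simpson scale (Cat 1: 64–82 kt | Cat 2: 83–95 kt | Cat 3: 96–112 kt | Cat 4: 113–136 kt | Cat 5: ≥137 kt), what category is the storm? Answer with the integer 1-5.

ΔP = 1009 − 875 = 134 hPa.
V ≈ 6.4 × 134^0.646 = 6.4 × 23.67 ≈ 151 kt.
151 kt falls in the Category 5 band.

5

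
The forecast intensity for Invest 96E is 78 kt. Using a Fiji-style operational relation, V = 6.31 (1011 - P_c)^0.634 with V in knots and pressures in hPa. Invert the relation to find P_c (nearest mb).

958 mb

ΔP = (V / 6.31)^(1/0.634) = (78/6.31)^1.577.
78/6.31 = 12.361; 12.361^1.577 ≈ 52.78 mb.
P_c = 1011 − 52.78 = 958.22 ≈ 958 mb.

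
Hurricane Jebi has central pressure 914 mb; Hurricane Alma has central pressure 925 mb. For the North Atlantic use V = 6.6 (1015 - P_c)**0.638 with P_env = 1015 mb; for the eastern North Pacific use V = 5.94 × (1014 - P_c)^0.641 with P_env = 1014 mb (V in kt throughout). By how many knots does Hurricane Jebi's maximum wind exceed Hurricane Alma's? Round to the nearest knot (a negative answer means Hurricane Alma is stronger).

20 kt

Hurricane Jebi: ΔP = 101; V ≈ 6.6 × 101^0.638 ≈ 125.40 kt.
Hurricane Alma: ΔP = 89; V ≈ 5.94 × 89^0.641 ≈ 105.52 kt.
Difference ≈ 125.40 − 105.52 = 19.88 → 20 kt.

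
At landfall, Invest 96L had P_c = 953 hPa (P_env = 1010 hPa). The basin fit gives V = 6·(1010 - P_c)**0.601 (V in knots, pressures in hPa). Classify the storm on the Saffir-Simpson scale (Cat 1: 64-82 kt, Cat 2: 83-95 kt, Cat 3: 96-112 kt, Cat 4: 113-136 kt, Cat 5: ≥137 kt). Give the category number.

ΔP = 1010 − 953 = 57 hPa.
V ≈ 6 × 57^0.601 = 6 × 11.36 ≈ 68 kt.
68 kt falls in the Category 1 band.

1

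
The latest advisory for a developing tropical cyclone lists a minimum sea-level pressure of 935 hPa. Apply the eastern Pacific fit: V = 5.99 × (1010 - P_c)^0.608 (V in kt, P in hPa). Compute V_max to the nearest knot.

83 kt

ΔP = 1010 − 935 = 75 hPa.
75^0.608 ≈ 13.805.
V ≈ 5.99 × 13.805 ≈ 82.7 kt.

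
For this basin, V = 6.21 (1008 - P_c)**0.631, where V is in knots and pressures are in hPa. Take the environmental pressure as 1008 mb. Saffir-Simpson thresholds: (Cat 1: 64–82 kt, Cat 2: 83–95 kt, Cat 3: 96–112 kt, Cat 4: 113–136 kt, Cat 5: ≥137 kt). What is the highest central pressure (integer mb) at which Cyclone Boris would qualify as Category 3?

931 mb

Category 3 begins at V = 96 kt.
Required ΔP = (96/6.21)^(1/0.631) = 15.459^1.585 ≈ 76.66 mb.
P_c ≤ 1008 − 76.66 = 931.34, so the highest integer P_c is 931 mb.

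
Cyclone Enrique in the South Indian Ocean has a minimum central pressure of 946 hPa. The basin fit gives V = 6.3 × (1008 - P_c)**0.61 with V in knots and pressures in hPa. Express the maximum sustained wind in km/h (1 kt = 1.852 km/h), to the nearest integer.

145 km/h

ΔP = 1008 − 946 = 62 hPa.
V ≈ 6.3 × 62^0.61 = 6.3 × 12.398 ≈ 78.109 kt.
78.109 × 1.852 ≈ 144.66 km/h → 145 km/h.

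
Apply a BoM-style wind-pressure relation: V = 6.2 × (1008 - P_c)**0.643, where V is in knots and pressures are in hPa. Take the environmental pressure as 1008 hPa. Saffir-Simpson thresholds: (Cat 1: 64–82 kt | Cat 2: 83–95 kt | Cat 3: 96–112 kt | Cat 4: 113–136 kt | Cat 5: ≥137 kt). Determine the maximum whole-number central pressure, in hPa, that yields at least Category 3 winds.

Category 3 begins at V = 96 kt.
Required ΔP = (96/6.2)^(1/0.643) = 15.484^1.555 ≈ 70.88 hPa.
P_c ≤ 1008 − 70.88 = 937.12, so the highest integer P_c is 937 hPa.

937 hPa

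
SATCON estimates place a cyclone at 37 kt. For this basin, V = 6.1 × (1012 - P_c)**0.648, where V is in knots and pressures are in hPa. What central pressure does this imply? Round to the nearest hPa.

996 hPa

ΔP = (V / 6.1)^(1/0.648) = (37/6.1)^1.543.
37/6.1 = 6.066; 6.066^1.543 ≈ 16.15 hPa.
P_c = 1012 − 16.15 = 995.85 ≈ 996 hPa.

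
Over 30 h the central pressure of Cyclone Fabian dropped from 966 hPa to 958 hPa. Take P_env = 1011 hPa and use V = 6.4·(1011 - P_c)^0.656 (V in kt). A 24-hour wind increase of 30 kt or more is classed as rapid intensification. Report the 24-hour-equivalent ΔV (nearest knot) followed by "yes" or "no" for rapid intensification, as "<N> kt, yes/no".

7 kt, no

V₁: ΔP = 45, V ≈ 6.4 × 45^0.656 ≈ 77.75 kt.
V₂: ΔP = 53, V ≈ 6.4 × 53^0.656 ≈ 86.56 kt.
ΔV over 30 h = 8.81 kt → 24 h equivalent = 8.81 × 24/30 ≈ 7.05 kt.
7 kt < 30 kt ⇒ not rapid intensification.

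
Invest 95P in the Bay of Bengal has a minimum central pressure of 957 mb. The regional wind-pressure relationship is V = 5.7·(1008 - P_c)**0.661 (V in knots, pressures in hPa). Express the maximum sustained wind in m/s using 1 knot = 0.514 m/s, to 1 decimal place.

39.4 m/s

ΔP = 1008 − 957 = 51 mb.
V ≈ 5.7 × 51^0.661 = 5.7 × 13.449 ≈ 76.662 kt.
76.662 × 0.514 ≈ 39.40 m/s → 39.4 m/s.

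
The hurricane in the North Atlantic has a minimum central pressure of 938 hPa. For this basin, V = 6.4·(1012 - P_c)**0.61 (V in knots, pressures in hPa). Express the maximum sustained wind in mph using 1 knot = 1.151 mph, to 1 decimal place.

ΔP = 1012 − 938 = 74 hPa.
V ≈ 6.4 × 74^0.61 = 6.4 × 13.811 ≈ 88.392 kt.
88.392 × 1.151 ≈ 101.74 mph → 101.7 mph.

101.7 mph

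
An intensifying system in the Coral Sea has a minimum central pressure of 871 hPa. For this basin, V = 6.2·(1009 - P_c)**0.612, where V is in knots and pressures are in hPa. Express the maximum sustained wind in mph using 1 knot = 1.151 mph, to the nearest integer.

ΔP = 1009 − 871 = 138 hPa.
V ≈ 6.2 × 138^0.612 = 6.2 × 20.399 ≈ 126.473 kt.
126.473 × 1.151 ≈ 145.57 mph → 146 mph.

146 mph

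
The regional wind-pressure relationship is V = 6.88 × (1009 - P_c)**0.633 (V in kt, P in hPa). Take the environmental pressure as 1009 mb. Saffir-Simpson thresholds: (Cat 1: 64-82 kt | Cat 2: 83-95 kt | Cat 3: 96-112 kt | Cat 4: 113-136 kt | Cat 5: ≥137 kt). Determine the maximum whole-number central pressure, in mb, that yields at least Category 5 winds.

Category 5 begins at V = 137 kt.
Required ΔP = (137/6.88)^(1/0.633) = 19.913^1.580 ≈ 112.81 mb.
P_c ≤ 1009 − 112.81 = 896.19, so the highest integer P_c is 896 mb.

896 mb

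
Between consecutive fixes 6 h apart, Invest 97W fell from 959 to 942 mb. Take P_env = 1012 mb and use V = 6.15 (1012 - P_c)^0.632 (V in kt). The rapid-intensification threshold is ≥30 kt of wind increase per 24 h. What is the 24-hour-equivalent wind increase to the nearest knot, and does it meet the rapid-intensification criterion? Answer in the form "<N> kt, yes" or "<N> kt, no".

V₁: ΔP = 53, V ≈ 6.15 × 53^0.632 ≈ 75.62 kt.
V₂: ΔP = 70, V ≈ 6.15 × 70^0.632 ≈ 90.15 kt.
ΔV over 6 h = 14.53 kt → 24 h equivalent = 14.53 × 24/6 ≈ 58.12 kt.
58 kt ≥ 30 kt ⇒ rapid intensification.

58 kt, yes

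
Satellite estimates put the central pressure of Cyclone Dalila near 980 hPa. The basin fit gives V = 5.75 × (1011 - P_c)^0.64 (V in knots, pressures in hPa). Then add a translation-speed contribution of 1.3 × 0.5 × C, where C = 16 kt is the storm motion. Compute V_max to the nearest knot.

ΔP = 1011 − 980 = 31 hPa.
31^0.64 ≈ 9.005.
V ≈ 5.75 × 9.005 ≈ 51.8 kt.
Translation term: 1.3 × 0.5 × 16 = 10.4 kt.
Corrected V ≈ 62.2 kt → 62 kt.

62 kt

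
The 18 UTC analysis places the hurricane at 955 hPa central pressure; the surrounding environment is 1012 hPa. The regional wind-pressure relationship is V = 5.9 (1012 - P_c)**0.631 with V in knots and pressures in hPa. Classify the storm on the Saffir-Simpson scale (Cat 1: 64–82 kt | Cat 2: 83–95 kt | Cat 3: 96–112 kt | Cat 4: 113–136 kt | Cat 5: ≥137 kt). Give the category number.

ΔP = 1012 − 955 = 57 hPa.
V ≈ 5.9 × 57^0.631 = 5.9 × 12.82 ≈ 76 kt.
76 kt falls in the Category 1 band.

1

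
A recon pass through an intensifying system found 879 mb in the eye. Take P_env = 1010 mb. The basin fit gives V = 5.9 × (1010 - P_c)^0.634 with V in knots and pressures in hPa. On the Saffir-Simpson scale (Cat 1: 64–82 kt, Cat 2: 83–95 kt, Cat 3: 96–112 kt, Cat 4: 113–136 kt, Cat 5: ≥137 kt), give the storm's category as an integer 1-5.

ΔP = 1010 − 879 = 131 mb.
V ≈ 5.9 × 131^0.634 = 5.9 × 22.00 ≈ 130 kt.
130 kt falls in the Category 4 band.

4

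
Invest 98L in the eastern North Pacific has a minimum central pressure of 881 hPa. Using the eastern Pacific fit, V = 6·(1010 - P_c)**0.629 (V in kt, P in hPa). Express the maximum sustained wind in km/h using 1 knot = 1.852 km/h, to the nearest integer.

236 km/h

ΔP = 1010 − 881 = 129 hPa.
V ≈ 6 × 129^0.629 = 6 × 21.260 ≈ 127.559 kt.
127.559 × 1.852 ≈ 236.24 km/h → 236 km/h.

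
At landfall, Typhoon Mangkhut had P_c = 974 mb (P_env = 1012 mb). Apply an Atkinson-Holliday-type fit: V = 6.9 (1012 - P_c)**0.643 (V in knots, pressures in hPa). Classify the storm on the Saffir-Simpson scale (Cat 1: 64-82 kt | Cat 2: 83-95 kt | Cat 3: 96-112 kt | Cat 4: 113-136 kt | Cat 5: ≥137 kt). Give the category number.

ΔP = 1012 − 974 = 38 mb.
V ≈ 6.9 × 38^0.643 = 6.9 × 10.37 ≈ 72 kt.
72 kt falls in the Category 1 band.

1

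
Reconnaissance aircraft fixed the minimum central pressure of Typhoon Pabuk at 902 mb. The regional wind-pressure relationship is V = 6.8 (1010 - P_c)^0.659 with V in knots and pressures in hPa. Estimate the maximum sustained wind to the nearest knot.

149 kt

ΔP = 1010 − 902 = 108 mb.
108^0.659 ≈ 21.879.
V ≈ 6.8 × 21.879 ≈ 148.8 kt.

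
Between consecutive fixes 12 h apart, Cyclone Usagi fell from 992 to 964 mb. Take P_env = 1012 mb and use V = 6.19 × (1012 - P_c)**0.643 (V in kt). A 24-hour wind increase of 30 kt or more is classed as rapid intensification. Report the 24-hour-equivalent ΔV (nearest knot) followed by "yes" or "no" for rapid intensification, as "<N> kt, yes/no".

V₁: ΔP = 20, V ≈ 6.19 × 20^0.643 ≈ 42.49 kt.
V₂: ΔP = 48, V ≈ 6.19 × 48^0.643 ≈ 74.60 kt.
ΔV over 12 h = 32.11 kt → 24 h equivalent = 32.11 × 24/12 ≈ 64.22 kt.
64 kt ≥ 30 kt ⇒ rapid intensification.

64 kt, yes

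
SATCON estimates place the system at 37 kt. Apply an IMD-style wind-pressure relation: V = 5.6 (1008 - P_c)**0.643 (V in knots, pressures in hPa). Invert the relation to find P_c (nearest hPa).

ΔP = (V / 5.6)^(1/0.643) = (37/5.6)^1.555.
37/5.6 = 6.607; 6.607^1.555 ≈ 18.85 hPa.
P_c = 1008 − 18.85 = 989.15 ≈ 989 hPa.

989 hPa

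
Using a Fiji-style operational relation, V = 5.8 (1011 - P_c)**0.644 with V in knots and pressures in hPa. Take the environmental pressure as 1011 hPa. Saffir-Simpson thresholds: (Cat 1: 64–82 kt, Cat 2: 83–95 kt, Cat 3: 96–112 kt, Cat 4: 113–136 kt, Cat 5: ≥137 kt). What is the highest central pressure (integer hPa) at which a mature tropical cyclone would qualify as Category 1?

969 hPa

Category 1 begins at V = 64 kt.
Required ΔP = (64/5.8)^(1/0.644) = 11.034^1.553 ≈ 41.61 hPa.
P_c ≤ 1011 − 41.61 = 969.39, so the highest integer P_c is 969 hPa.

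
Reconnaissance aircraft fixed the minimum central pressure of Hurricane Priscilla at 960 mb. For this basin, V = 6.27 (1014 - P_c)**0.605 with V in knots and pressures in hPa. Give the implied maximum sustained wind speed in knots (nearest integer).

70 kt

ΔP = 1014 − 960 = 54 mb.
54^0.605 ≈ 11.171.
V ≈ 6.27 × 11.171 ≈ 70.0 kt.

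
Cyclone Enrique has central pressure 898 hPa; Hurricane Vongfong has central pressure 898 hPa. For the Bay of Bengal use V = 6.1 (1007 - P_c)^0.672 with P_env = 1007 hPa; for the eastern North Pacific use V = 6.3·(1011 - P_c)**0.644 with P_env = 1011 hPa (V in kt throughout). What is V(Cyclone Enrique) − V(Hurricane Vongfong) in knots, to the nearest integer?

Cyclone Enrique: ΔP = 109; V ≈ 6.1 × 109^0.672 ≈ 142.72 kt.
Hurricane Vongfong: ΔP = 113; V ≈ 6.3 × 113^0.644 ≈ 132.29 kt.
Difference ≈ 142.72 − 132.29 = 10.43 → 10 kt.

10 kt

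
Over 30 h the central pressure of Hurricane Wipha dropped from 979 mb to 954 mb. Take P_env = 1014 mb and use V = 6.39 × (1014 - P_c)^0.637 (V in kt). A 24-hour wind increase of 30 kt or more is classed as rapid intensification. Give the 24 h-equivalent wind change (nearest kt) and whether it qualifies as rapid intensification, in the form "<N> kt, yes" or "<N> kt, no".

V₁: ΔP = 35, V ≈ 6.39 × 35^0.637 ≈ 61.53 kt.
V₂: ΔP = 60, V ≈ 6.39 × 60^0.637 ≈ 86.73 kt.
ΔV over 30 h = 25.20 kt → 24 h equivalent = 25.20 × 24/30 ≈ 20.16 kt.
20 kt < 30 kt ⇒ not rapid intensification.

20 kt, no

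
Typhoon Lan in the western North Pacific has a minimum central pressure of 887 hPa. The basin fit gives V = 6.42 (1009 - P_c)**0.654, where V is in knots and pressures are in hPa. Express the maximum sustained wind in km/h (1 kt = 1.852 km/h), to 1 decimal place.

275.2 km/h

ΔP = 1009 − 887 = 122 hPa.
V ≈ 6.42 × 122^0.654 = 6.42 × 23.146 ≈ 148.598 kt.
148.598 × 1.852 ≈ 275.20 km/h → 275.2 km/h.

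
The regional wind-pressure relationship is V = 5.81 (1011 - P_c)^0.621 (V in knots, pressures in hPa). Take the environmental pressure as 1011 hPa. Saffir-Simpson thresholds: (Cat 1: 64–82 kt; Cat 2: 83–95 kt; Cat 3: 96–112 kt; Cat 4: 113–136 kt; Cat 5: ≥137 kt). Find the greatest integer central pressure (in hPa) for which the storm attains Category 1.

963 hPa

Category 1 begins at V = 64 kt.
Required ΔP = (64/5.81)^(1/0.621) = 11.015^1.610 ≈ 47.64 hPa.
P_c ≤ 1011 − 47.64 = 963.36, so the highest integer P_c is 963 hPa.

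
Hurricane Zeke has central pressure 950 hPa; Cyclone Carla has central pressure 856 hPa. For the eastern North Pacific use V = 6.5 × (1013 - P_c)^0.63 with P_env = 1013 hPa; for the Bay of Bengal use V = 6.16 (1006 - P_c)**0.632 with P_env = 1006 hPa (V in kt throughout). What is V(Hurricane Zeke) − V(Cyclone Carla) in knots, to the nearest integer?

Hurricane Zeke: ΔP = 63; V ≈ 6.5 × 63^0.63 ≈ 88.41 kt.
Cyclone Carla: ΔP = 150; V ≈ 6.16 × 150^0.632 ≈ 146.17 kt.
Difference ≈ 88.41 − 146.17 = -57.76 → -58 kt.

-58 kt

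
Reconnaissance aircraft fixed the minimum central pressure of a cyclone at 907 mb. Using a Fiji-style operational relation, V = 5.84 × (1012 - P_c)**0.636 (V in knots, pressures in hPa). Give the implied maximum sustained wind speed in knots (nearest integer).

ΔP = 1012 − 907 = 105 mb.
105^0.636 ≈ 19.296.
V ≈ 5.84 × 19.296 ≈ 112.7 kt.

113 kt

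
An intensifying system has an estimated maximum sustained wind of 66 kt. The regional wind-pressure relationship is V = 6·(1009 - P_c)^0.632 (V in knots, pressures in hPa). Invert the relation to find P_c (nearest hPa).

ΔP = (V / 6)^(1/0.632) = (66/6)^1.582.
66/6 = 11.000; 11.000^1.582 ≈ 44.44 hPa.
P_c = 1009 − 44.44 = 964.56 ≈ 965 hPa.

965 hPa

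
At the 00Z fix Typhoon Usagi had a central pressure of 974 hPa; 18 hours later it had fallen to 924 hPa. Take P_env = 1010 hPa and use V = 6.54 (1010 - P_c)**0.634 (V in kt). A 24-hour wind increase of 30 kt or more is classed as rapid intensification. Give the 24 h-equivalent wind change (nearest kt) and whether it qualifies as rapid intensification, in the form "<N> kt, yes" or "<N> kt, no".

62 kt, yes

V₁: ΔP = 36, V ≈ 6.54 × 36^0.634 ≈ 63.43 kt.
V₂: ΔP = 86, V ≈ 6.54 × 86^0.634 ≈ 110.17 kt.
ΔV over 18 h = 46.74 kt → 24 h equivalent = 46.74 × 24/18 ≈ 62.32 kt.
62 kt ≥ 30 kt ⇒ rapid intensification.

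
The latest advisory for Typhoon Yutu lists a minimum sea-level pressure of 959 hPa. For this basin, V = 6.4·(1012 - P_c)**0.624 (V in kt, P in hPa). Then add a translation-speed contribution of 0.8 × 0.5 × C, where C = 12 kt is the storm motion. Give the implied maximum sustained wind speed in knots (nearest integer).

ΔP = 1012 − 959 = 53 hPa.
53^0.624 ≈ 11.911.
V ≈ 6.4 × 11.911 ≈ 76.2 kt.
Translation term: 0.8 × 0.5 × 12 = 4.8 kt.
Corrected V ≈ 81 kt → 81 kt.

81 kt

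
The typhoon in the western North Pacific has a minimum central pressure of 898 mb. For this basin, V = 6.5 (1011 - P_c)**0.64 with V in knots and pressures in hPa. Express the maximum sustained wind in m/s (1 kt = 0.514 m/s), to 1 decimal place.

68.8 m/s

ΔP = 1011 − 898 = 113 mb.
V ≈ 6.5 × 113^0.64 = 6.5 × 20.605 ≈ 133.932 kt.
133.932 × 0.514 ≈ 68.84 m/s → 68.8 m/s.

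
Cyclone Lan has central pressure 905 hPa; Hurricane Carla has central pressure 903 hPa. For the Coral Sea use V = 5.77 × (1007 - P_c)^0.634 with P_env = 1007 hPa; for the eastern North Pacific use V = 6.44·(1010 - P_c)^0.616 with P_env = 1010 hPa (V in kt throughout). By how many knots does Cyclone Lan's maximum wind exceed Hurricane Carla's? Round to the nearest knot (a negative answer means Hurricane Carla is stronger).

Cyclone Lan: ΔP = 102; V ≈ 5.77 × 102^0.634 ≈ 108.30 kt.
Hurricane Carla: ΔP = 107; V ≈ 6.44 × 107^0.616 ≈ 114.55 kt.
Difference ≈ 108.30 − 114.55 = -6.25 → -6 kt.

-6 kt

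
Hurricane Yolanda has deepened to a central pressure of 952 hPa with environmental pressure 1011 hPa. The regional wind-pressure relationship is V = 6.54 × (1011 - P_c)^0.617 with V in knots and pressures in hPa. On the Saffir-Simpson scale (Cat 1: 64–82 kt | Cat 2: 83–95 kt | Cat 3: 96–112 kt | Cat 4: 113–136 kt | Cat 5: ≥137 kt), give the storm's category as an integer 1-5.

ΔP = 1011 − 952 = 59 hPa.
V ≈ 6.54 × 59^0.617 = 6.54 × 12.38 ≈ 81 kt.
81 kt falls in the Category 1 band.

1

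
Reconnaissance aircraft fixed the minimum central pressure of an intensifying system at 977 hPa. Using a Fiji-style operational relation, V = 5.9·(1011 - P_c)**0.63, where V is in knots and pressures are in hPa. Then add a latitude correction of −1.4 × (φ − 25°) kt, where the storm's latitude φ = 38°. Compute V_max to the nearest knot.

36 kt

ΔP = 1011 − 977 = 34 hPa.
34^0.63 ≈ 9.222.
V ≈ 5.9 × 9.222 ≈ 54.4 kt.
Latitude correction: −1.4 × (38 − 25) = -18.2 kt.
Corrected V ≈ 36.2 kt → 36 kt.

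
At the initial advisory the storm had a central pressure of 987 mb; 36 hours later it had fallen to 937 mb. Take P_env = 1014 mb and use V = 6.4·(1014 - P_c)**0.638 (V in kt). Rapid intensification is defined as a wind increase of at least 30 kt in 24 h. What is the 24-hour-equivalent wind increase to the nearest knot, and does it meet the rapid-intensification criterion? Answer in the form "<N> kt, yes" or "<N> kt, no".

V₁: ΔP = 27, V ≈ 6.4 × 27^0.638 ≈ 52.41 kt.
V₂: ΔP = 77, V ≈ 6.4 × 77^0.638 ≈ 102.27 kt.
ΔV over 36 h = 49.86 kt → 24 h equivalent = 49.86 × 24/36 ≈ 33.24 kt.
33 kt ≥ 30 kt ⇒ rapid intensification.

33 kt, yes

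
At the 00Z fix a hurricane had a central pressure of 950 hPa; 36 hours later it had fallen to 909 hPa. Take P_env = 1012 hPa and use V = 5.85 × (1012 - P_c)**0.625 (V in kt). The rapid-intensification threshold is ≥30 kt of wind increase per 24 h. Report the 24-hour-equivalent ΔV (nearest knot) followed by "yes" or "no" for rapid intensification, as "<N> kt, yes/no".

19 kt, no

V₁: ΔP = 62, V ≈ 5.85 × 62^0.625 ≈ 77.16 kt.
V₂: ΔP = 103, V ≈ 5.85 × 103^0.625 ≈ 105.97 kt.
ΔV over 36 h = 28.81 kt → 24 h equivalent = 28.81 × 24/36 ≈ 19.21 kt.
19 kt < 30 kt ⇒ not rapid intensification.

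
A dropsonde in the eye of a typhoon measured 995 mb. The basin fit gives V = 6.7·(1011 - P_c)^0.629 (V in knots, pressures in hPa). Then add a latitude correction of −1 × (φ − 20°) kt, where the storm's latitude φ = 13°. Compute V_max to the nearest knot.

ΔP = 1011 − 995 = 16 mb.
16^0.629 ≈ 5.720.
V ≈ 6.7 × 5.720 ≈ 38.3 kt.
Latitude correction: −1 × (13 − 20) = 7 kt.
Corrected V ≈ 45.3 kt → 45 kt.

45 kt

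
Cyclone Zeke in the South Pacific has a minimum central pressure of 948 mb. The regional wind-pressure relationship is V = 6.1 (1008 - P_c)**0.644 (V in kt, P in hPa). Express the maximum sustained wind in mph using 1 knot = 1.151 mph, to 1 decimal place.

98.1 mph

ΔP = 1008 − 948 = 60 mb.
V ≈ 6.1 × 60^0.644 = 6.1 × 13.968 ≈ 85.204 kt.
85.204 × 1.151 ≈ 98.07 mph → 98.1 mph.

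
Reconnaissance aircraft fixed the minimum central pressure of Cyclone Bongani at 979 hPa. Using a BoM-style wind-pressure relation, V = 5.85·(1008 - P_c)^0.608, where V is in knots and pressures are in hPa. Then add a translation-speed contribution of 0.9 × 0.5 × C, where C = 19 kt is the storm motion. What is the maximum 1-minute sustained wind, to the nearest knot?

ΔP = 1008 − 979 = 29 hPa.
29^0.608 ≈ 7.747.
V ≈ 5.85 × 7.747 ≈ 45.3 kt.
Translation term: 0.9 × 0.5 × 19 = 8.55 kt.
Corrected V ≈ 53.85 kt → 54 kt.

54 kt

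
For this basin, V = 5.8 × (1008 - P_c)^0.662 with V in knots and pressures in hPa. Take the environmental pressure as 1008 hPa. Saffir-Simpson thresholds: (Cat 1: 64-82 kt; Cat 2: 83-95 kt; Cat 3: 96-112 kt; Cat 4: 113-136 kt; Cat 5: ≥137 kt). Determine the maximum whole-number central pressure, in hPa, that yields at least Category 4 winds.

919 hPa

Category 4 begins at V = 113 kt.
Required ΔP = (113/5.8)^(1/0.662) = 19.483^1.511 ≈ 88.74 hPa.
P_c ≤ 1008 − 88.74 = 919.26, so the highest integer P_c is 919 hPa.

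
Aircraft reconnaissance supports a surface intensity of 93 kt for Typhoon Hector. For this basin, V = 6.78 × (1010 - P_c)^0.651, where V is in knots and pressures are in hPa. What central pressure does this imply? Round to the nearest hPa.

ΔP = (V / 6.78)^(1/0.651) = (93/6.78)^1.536.
93/6.78 = 13.717; 13.717^1.536 ≈ 55.84 hPa.
P_c = 1010 − 55.84 = 954.16 ≈ 954 hPa.

954 hPa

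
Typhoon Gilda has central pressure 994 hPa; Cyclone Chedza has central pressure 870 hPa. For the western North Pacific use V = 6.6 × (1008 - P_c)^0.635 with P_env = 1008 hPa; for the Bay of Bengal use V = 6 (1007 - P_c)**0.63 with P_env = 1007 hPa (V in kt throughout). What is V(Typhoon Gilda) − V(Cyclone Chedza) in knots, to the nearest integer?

-98 kt

Typhoon Gilda: ΔP = 14; V ≈ 6.6 × 14^0.635 ≈ 35.26 kt.
Cyclone Chedza: ΔP = 137; V ≈ 6 × 137^0.63 ≈ 133.13 kt.
Difference ≈ 35.26 − 133.13 = -97.87 → -98 kt.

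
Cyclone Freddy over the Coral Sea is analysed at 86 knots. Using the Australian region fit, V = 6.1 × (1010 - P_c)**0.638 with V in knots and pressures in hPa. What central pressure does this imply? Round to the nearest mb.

ΔP = (V / 6.1)^(1/0.638) = (86/6.1)^1.567.
86/6.1 = 14.098; 14.098^1.567 ≈ 63.27 mb.
P_c = 1010 − 63.27 = 946.73 ≈ 947 mb.

947 mb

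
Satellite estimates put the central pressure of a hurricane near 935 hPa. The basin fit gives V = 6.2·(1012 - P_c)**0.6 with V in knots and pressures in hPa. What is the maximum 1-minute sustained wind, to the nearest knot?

ΔP = 1012 − 935 = 77 hPa.
77^0.6 ≈ 13.549.
V ≈ 6.2 × 13.549 ≈ 84.0 kt.

84 kt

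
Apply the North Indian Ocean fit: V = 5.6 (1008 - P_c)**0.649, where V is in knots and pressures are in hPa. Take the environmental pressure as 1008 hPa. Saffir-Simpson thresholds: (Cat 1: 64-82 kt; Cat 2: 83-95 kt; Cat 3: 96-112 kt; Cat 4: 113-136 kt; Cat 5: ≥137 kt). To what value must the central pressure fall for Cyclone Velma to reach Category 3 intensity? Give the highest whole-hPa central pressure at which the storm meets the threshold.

Category 3 begins at V = 96 kt.
Required ΔP = (96/5.6)^(1/0.649) = 17.143^1.541 ≈ 79.71 hPa.
P_c ≤ 1008 − 79.71 = 928.29, so the highest integer P_c is 928 hPa.

928 hPa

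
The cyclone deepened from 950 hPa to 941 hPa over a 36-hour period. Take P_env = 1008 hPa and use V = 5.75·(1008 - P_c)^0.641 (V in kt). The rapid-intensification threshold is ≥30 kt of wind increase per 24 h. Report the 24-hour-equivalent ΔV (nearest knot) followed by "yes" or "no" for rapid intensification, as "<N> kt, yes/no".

5 kt, no

V₁: ΔP = 58, V ≈ 5.75 × 58^0.641 ≈ 77.63 kt.
V₂: ΔP = 67, V ≈ 5.75 × 67^0.641 ≈ 85.15 kt.
ΔV over 36 h = 7.52 kt → 24 h equivalent = 7.52 × 24/36 ≈ 5.01 kt.
5 kt < 30 kt ⇒ not rapid intensification.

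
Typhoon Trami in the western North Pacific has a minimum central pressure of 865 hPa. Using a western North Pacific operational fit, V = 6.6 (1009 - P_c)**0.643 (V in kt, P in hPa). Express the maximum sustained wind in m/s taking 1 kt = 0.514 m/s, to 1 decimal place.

ΔP = 1009 − 865 = 144 hPa.
V ≈ 6.6 × 144^0.643 = 6.6 × 24.425 ≈ 161.202 kt.
161.202 × 0.514 ≈ 82.86 m/s → 82.9 m/s.

82.9 m/s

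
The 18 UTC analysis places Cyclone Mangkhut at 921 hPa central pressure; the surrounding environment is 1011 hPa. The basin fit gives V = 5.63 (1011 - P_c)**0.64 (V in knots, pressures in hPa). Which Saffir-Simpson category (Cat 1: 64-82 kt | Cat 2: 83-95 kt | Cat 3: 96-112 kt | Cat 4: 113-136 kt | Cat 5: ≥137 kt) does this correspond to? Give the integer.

ΔP = 1011 − 921 = 90 hPa.
V ≈ 5.63 × 90^0.64 = 5.63 × 17.81 ≈ 100 kt.
100 kt falls in the Category 3 band.

3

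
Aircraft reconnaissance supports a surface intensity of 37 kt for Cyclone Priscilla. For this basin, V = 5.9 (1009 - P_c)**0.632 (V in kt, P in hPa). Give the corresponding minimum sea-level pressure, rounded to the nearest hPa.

991 hPa

ΔP = (V / 5.9)^(1/0.632) = (37/5.9)^1.582.
37/5.9 = 6.271; 6.271^1.582 ≈ 18.27 hPa.
P_c = 1009 − 18.27 = 990.73 ≈ 991 hPa.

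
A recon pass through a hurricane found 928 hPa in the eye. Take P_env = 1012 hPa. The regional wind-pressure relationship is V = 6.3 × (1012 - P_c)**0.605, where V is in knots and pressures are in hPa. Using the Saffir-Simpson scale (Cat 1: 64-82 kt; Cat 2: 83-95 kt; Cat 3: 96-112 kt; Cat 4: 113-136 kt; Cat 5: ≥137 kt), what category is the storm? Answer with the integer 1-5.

ΔP = 1012 − 928 = 84 hPa.
V ≈ 6.3 × 84^0.605 = 6.3 × 14.59 ≈ 92 kt.
92 kt falls in the Category 2 band.

2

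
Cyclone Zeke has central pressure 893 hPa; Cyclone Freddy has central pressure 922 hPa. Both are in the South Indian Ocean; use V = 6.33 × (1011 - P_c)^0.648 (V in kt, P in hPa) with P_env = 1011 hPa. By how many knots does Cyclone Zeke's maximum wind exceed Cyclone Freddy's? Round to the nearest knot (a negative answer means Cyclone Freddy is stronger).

Cyclone Zeke: ΔP = 118; V ≈ 6.33 × 118^0.648 ≈ 139.31 kt.
Cyclone Freddy: ΔP = 89; V ≈ 6.33 × 89^0.648 ≈ 116.04 kt.
Difference ≈ 139.31 − 116.04 = 23.27 → 23 kt.

23 kt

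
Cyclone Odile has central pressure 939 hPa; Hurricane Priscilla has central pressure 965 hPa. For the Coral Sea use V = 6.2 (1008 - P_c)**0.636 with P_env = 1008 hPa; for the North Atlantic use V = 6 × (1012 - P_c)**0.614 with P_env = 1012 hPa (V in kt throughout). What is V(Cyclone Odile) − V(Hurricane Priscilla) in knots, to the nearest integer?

28 kt

Cyclone Odile: ΔP = 69; V ≈ 6.2 × 69^0.636 ≈ 91.60 kt.
Hurricane Priscilla: ΔP = 47; V ≈ 6 × 47^0.614 ≈ 63.80 kt.
Difference ≈ 91.60 − 63.80 = 27.80 → 28 kt.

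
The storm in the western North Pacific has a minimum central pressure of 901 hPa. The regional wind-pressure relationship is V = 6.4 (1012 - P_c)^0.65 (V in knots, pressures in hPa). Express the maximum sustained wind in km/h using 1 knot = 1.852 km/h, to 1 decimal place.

ΔP = 1012 − 901 = 111 hPa.
V ≈ 6.4 × 111^0.65 = 6.4 × 21.353 ≈ 136.660 kt.
136.660 × 1.852 ≈ 253.09 km/h → 253.1 km/h.

253.1 km/h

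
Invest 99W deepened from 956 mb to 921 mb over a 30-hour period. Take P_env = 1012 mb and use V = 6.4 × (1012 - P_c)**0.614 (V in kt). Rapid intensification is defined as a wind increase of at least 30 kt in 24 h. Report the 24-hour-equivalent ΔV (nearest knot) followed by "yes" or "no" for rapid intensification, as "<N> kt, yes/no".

21 kt, no

V₁: ΔP = 56, V ≈ 6.4 × 56^0.614 ≈ 75.78 kt.
V₂: ΔP = 91, V ≈ 6.4 × 91^0.614 ≈ 102.10 kt.
ΔV over 30 h = 26.32 kt → 24 h equivalent = 26.32 × 24/30 ≈ 21.06 kt.
21 kt < 30 kt ⇒ not rapid intensification.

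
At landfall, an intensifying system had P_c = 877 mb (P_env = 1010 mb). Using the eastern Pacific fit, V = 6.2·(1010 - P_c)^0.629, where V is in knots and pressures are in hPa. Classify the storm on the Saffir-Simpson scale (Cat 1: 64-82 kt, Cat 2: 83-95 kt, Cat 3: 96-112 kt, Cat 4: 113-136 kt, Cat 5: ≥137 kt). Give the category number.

ΔP = 1010 − 877 = 133 mb.
V ≈ 6.2 × 133^0.629 = 6.2 × 21.67 ≈ 134 kt.
134 kt falls in the Category 4 band.

4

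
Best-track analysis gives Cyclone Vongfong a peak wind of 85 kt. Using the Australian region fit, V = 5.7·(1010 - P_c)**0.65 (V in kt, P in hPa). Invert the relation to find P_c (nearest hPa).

946 hPa

ΔP = (V / 5.7)^(1/0.65) = (85/5.7)^1.538.
85/5.7 = 14.912; 14.912^1.538 ≈ 63.89 hPa.
P_c = 1010 − 63.89 = 946.11 ≈ 946 hPa.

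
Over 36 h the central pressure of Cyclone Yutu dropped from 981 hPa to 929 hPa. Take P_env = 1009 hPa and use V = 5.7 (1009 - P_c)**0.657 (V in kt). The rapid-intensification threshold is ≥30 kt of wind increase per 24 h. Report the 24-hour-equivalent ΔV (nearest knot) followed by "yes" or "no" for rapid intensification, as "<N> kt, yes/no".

V₁: ΔP = 28, V ≈ 5.7 × 28^0.657 ≈ 50.89 kt.
V₂: ΔP = 80, V ≈ 5.7 × 80^0.657 ≈ 101.44 kt.
ΔV over 36 h = 50.55 kt → 24 h equivalent = 50.55 × 24/36 ≈ 33.70 kt.
34 kt ≥ 30 kt ⇒ rapid intensification.

34 kt, yes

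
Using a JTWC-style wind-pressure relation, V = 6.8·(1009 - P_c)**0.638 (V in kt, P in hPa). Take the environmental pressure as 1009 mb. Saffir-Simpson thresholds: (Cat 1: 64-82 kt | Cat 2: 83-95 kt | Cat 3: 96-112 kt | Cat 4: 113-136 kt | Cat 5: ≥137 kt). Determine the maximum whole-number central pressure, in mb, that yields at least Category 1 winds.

975 mb

Category 1 begins at V = 64 kt.
Required ΔP = (64/6.8)^(1/0.638) = 9.412^1.567 ≈ 33.58 mb.
P_c ≤ 1009 − 33.58 = 975.42, so the highest integer P_c is 975 mb.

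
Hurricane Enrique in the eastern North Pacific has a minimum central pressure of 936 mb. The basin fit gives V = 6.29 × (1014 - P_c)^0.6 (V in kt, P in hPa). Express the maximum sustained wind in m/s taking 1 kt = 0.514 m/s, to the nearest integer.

ΔP = 1014 − 936 = 78 mb.
V ≈ 6.29 × 78^0.6 = 6.29 × 13.654 ≈ 85.883 kt.
85.883 × 0.514 ≈ 44.14 m/s → 44 m/s.

44 m/s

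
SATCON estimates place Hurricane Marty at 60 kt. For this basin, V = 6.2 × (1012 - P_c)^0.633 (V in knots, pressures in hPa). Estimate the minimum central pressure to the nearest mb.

976 mb

ΔP = (V / 6.2)^(1/0.633) = (60/6.2)^1.580.
60/6.2 = 9.677; 9.677^1.580 ≈ 36.08 mb.
P_c = 1012 − 36.08 = 975.92 ≈ 976 mb.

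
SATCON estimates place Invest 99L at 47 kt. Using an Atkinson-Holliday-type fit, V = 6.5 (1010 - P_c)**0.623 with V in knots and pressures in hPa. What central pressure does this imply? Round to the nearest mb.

986 mb

ΔP = (V / 6.5)^(1/0.623) = (47/6.5)^1.605.
47/6.5 = 7.231; 7.231^1.605 ≈ 23.94 mb.
P_c = 1010 − 23.94 = 986.06 ≈ 986 mb.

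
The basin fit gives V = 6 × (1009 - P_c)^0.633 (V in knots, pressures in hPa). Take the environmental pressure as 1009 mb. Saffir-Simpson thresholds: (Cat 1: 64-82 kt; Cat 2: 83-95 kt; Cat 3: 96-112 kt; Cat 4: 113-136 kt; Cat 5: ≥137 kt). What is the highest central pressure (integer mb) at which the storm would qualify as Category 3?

Category 3 begins at V = 96 kt.
Required ΔP = (96/6)^(1/0.633) = 16.000^1.580 ≈ 79.84 mb.
P_c ≤ 1009 − 79.84 = 929.16, so the highest integer P_c is 929 mb.

929 mb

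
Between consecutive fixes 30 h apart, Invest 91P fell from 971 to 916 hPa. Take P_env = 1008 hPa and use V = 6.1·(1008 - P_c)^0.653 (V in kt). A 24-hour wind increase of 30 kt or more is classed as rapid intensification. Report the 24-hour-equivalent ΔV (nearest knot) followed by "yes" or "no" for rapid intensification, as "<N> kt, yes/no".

V₁: ΔP = 37, V ≈ 6.1 × 37^0.653 ≈ 64.47 kt.
V₂: ΔP = 92, V ≈ 6.1 × 92^0.653 ≈ 116.86 kt.
ΔV over 30 h = 52.39 kt → 24 h equivalent = 52.39 × 24/30 ≈ 41.91 kt.
42 kt ≥ 30 kt ⇒ rapid intensification.

42 kt, yes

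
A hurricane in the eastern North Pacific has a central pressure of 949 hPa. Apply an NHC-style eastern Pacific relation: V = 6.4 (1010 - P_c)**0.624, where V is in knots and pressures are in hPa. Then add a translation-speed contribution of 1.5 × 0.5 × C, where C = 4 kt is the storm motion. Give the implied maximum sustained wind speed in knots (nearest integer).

ΔP = 1010 − 949 = 61 hPa.
61^0.624 ≈ 13.003.
V ≈ 6.4 × 13.003 ≈ 83.2 kt.
Translation term: 1.5 × 0.5 × 4 = 3 kt.
Corrected V ≈ 86.2 kt → 86 kt.

86 kt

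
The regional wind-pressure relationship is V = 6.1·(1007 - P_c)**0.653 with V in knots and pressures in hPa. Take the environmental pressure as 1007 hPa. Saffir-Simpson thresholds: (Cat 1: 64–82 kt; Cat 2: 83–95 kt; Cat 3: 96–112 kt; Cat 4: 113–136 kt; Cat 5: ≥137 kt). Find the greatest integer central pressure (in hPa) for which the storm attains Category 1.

970 hPa

Category 1 begins at V = 64 kt.
Required ΔP = (64/6.1)^(1/0.653) = 10.492^1.531 ≈ 36.59 hPa.
P_c ≤ 1007 − 36.59 = 970.41, so the highest integer P_c is 970 hPa.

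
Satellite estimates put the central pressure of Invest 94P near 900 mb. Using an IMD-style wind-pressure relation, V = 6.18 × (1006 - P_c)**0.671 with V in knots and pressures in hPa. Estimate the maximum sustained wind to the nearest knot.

141 kt

ΔP = 1006 − 900 = 106 mb.
106^0.671 ≈ 22.855.
V ≈ 6.18 × 22.855 ≈ 141.2 kt.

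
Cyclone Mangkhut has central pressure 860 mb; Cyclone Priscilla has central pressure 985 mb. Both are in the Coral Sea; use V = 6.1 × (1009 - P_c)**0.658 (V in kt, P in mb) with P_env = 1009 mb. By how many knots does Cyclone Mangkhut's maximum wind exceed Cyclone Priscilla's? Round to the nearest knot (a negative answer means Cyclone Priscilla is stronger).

Cyclone Mangkhut: ΔP = 149; V ≈ 6.1 × 149^0.658 ≈ 164.17 kt.
Cyclone Priscilla: ΔP = 24; V ≈ 6.1 × 24^0.658 ≈ 49.38 kt.
Difference ≈ 164.17 − 49.38 = 114.79 → 115 kt.

115 kt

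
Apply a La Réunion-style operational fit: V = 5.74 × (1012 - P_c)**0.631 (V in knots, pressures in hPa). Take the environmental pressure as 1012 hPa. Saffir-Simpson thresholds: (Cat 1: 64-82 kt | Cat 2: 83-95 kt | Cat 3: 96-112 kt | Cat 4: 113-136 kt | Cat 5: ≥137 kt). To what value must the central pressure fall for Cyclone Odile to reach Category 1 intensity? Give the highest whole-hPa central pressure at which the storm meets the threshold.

Category 1 begins at V = 64 kt.
Required ΔP = (64/5.74)^(1/0.631) = 11.150^1.585 ≈ 45.68 hPa.
P_c ≤ 1012 − 45.68 = 966.32, so the highest integer P_c is 966 hPa.

966 hPa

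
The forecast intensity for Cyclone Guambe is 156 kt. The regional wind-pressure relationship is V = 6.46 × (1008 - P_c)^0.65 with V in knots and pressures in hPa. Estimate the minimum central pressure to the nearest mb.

ΔP = (V / 6.46)^(1/0.65) = (156/6.46)^1.538.
156/6.46 = 24.149; 24.149^1.538 ≈ 134.13 mb.
P_c = 1008 − 134.13 = 873.87 ≈ 874 mb.

874 mb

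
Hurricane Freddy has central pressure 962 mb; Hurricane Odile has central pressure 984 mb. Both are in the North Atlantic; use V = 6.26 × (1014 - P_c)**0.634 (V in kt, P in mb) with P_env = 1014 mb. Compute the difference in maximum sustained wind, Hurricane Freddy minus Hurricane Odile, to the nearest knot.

Hurricane Freddy: ΔP = 52; V ≈ 6.26 × 52^0.634 ≈ 76.65 kt.
Hurricane Odile: ΔP = 30; V ≈ 6.26 × 30^0.634 ≈ 54.08 kt.
Difference ≈ 76.65 − 54.08 = 22.57 → 23 kt.

23 kt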